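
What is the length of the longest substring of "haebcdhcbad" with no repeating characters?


Input: "haebcdhcbad"
Sliding window (track last position of each char):
  Position 0 ('h'): window [0,0] length 1 -- new best
  Position 1 ('a'): window [0,1] length 2 -- new best
  Position 2 ('e'): window [0,2] length 3 -- new best
  Position 3 ('b'): window [0,3] length 4 -- new best
  Position 4 ('c'): window [0,4] length 5 -- new best
  Position 5 ('d'): window [0,5] length 6 -- new best
  Position 6 ('h'): repeat (last at 0), move window start to 1
  Position 6 ('h'): window [1,6] length 6
  Position 7 ('c'): repeat (last at 4), move window start to 5
  Position 7 ('c'): window [5,7] length 3
  Position 8 ('b'): window [5,8] length 4
  Position 9 ('a'): window [5,9] length 5
  Position 10 ('d'): repeat (last at 5), move window start to 6
  Position 10 ('d'): window [6,10] length 5
Longest substring with no repeats: "haebcd" with length 6

6


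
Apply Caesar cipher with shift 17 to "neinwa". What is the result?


Caesar cipher: shift "neinwa" by 17
  'n' (pos 13) + 17 = pos 4 = 'e'
  'e' (pos 4) + 17 = pos 21 = 'v'
  'i' (pos 8) + 17 = pos 25 = 'z'
  'n' (pos 13) + 17 = pos 4 = 'e'
  'w' (pos 22) + 17 = pos 13 = 'n'
  'a' (pos 0) + 17 = pos 17 = 'r'
Result: evzenr

evzenr


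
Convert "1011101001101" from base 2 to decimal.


Input: "1011101001101" in base 2
Positional expansion:
  Digit '1' (value 1) x 2^12 = 4096
  Digit '0' (value 0) x 2^11 = 0
  Digit '1' (value 1) x 2^10 = 1024
  Digit '1' (value 1) x 2^9 = 512
  Digit '1' (value 1) x 2^8 = 256
  Digit '0' (value 0) x 2^7 = 0
  Digit '1' (value 1) x 2^6 = 64
  Digit '0' (value 0) x 2^5 = 0
  Digit '0' (value 0) x 2^4 = 0
  Digit '1' (value 1) x 2^3 = 8
  Digit '1' (value 1) x 2^2 = 4
  Digit '0' (value 0) x 2^1 = 0
  Digit '1' (value 1) x 2^0 = 1
Sum = 5965

5965


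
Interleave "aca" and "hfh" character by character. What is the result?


Interleaving "aca" and "hfh":
  Position 0: 'a' from first, 'h' from second => "ah"
  Position 1: 'c' from first, 'f' from second => "cf"
  Position 2: 'a' from first, 'h' from second => "ah"
Result: ahcfah

ahcfah


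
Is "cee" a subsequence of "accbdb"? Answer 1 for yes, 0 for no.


Check if "cee" is a subsequence of "accbdb"
Greedy scan:
  Position 0 ('a'): no match needed
  Position 1 ('c'): matches sub[0] = 'c'
  Position 2 ('c'): no match needed
  Position 3 ('b'): no match needed
  Position 4 ('d'): no match needed
  Position 5 ('b'): no match needed
Only matched 1/3 characters => not a subsequence

0


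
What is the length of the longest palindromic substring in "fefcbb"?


Input: "fefcbb"
Checking substrings for palindromes:
  [0:3] "fef" (len 3) => palindrome
  [4:6] "bb" (len 2) => palindrome
Longest palindromic substring: "fef" with length 3

3


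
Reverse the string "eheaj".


Input: eheaj
Reading characters right to left:
  Position 4: 'j'
  Position 3: 'a'
  Position 2: 'e'
  Position 1: 'h'
  Position 0: 'e'
Reversed: jaehe

jaehe


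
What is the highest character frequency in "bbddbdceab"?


Input: bbddbdceab
Character counts:
  'a': 1
  'b': 4
  'c': 1
  'd': 3
  'e': 1
Maximum frequency: 4

4


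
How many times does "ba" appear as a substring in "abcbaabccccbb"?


Searching for "ba" in "abcbaabccccbb"
Scanning each position:
  Position 0: "ab" => no
  Position 1: "bc" => no
  Position 2: "cb" => no
  Position 3: "ba" => MATCH
  Position 4: "aa" => no
  Position 5: "ab" => no
  Position 6: "bc" => no
  Position 7: "cc" => no
  Position 8: "cc" => no
  Position 9: "cc" => no
  Position 10: "cb" => no
  Position 11: "bb" => no
Total occurrences: 1

1


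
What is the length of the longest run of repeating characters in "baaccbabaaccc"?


Input: "baaccbabaaccc"
Scanning for longest run:
  Position 1 ('a'): new char, reset run to 1
  Position 2 ('a'): continues run of 'a', length=2
  Position 3 ('c'): new char, reset run to 1
  Position 4 ('c'): continues run of 'c', length=2
  Position 5 ('b'): new char, reset run to 1
  Position 6 ('a'): new char, reset run to 1
  Position 7 ('b'): new char, reset run to 1
  Position 8 ('a'): new char, reset run to 1
  Position 9 ('a'): continues run of 'a', length=2
  Position 10 ('c'): new char, reset run to 1
  Position 11 ('c'): continues run of 'c', length=2
  Position 12 ('c'): continues run of 'c', length=3
Longest run: 'c' with length 3

3


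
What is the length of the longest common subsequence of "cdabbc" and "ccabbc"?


LCS of "cdabbc" and "ccabbc"
DP table:
           c    c    a    b    b    c
      0    0    0    0    0    0    0
  c   0    1    1    1    1    1    1
  d   0    1    1    1    1    1    1
  a   0    1    1    2    2    2    2
  b   0    1    1    2    3    3    3
  b   0    1    1    2    3    4    4
  c   0    1    2    2    3    4    5
LCS length = dp[6][6] = 5

5


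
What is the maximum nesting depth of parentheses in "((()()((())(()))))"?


Input: "((()()((())(()))))"
Tracking depth:
  Position 0 '(': depth becomes 1
  Position 1 '(': depth becomes 2
  Position 2 '(': depth becomes 3
  Position 3 ')': depth becomes 2
  Position 4 '(': depth becomes 3
  Position 5 ')': depth becomes 2
  Position 6 '(': depth becomes 3
  Position 7 '(': depth becomes 4
  Position 8 '(': depth becomes 5
  Position 9 ')': depth becomes 4
  Position 10 ')': depth becomes 3
  Position 11 '(': depth becomes 4
  Position 12 '(': depth becomes 5
  Position 13 ')': depth becomes 4
  Position 14 ')': depth becomes 3
  Position 15 ')': depth becomes 2
  Position 16 ')': depth becomes 1
  Position 17 ')': depth becomes 0
Maximum depth reached: 5

5


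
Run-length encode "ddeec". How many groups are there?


Input: ddeec
Scanning for consecutive runs:
  Group 1: 'd' x 2 (positions 0-1)
  Group 2: 'e' x 2 (positions 2-3)
  Group 3: 'c' x 1 (positions 4-4)
Total groups: 3

3


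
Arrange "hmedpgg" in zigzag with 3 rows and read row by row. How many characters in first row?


Zigzag "hmedpgg" into 3 rows:
Placing characters:
  'h' => row 0
  'm' => row 1
  'e' => row 2
  'd' => row 1
  'p' => row 0
  'g' => row 1
  'g' => row 2
Rows:
  Row 0: "hp"
  Row 1: "mdg"
  Row 2: "eg"
First row length: 2

2


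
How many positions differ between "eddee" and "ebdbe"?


Comparing "eddee" and "ebdbe" position by position:
  Position 0: 'e' vs 'e' => same
  Position 1: 'd' vs 'b' => DIFFER
  Position 2: 'd' vs 'd' => same
  Position 3: 'e' vs 'b' => DIFFER
  Position 4: 'e' vs 'e' => same
Positions that differ: 2

2


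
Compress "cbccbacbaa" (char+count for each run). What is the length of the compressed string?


Input: cbccbacbaa
Runs:
  'c' x 1 => "c1"
  'b' x 1 => "b1"
  'c' x 2 => "c2"
  'b' x 1 => "b1"
  'a' x 1 => "a1"
  'c' x 1 => "c1"
  'b' x 1 => "b1"
  'a' x 2 => "a2"
Compressed: "c1b1c2b1a1c1b1a2"
Compressed length: 16

16


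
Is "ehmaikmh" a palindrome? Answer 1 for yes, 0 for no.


Input: ehmaikmh
Reversed: hmkiamhe
  Compare pos 0 ('e') with pos 7 ('h'): MISMATCH
  Compare pos 1 ('h') with pos 6 ('m'): MISMATCH
  Compare pos 2 ('m') with pos 5 ('k'): MISMATCH
  Compare pos 3 ('a') with pos 4 ('i'): MISMATCH
Result: not a palindrome

0


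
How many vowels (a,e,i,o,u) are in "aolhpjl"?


Input: aolhpjl
Checking each character:
  'a' at position 0: vowel (running total: 1)
  'o' at position 1: vowel (running total: 2)
  'l' at position 2: consonant
  'h' at position 3: consonant
  'p' at position 4: consonant
  'j' at position 5: consonant
  'l' at position 6: consonant
Total vowels: 2

2


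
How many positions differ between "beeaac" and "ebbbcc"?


Comparing "beeaac" and "ebbbcc" position by position:
  Position 0: 'b' vs 'e' => DIFFER
  Position 1: 'e' vs 'b' => DIFFER
  Position 2: 'e' vs 'b' => DIFFER
  Position 3: 'a' vs 'b' => DIFFER
  Position 4: 'a' vs 'c' => DIFFER
  Position 5: 'c' vs 'c' => same
Positions that differ: 5

5


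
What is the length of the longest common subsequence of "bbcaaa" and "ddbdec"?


LCS of "bbcaaa" and "ddbdec"
DP table:
           d    d    b    d    e    c
      0    0    0    0    0    0    0
  b   0    0    0    1    1    1    1
  b   0    0    0    1    1    1    1
  c   0    0    0    1    1    1    2
  a   0    0    0    1    1    1    2
  a   0    0    0    1    1    1    2
  a   0    0    0    1    1    1    2
LCS length = dp[6][6] = 2

2


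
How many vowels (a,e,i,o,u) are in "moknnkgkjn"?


Input: moknnkgkjn
Checking each character:
  'm' at position 0: consonant
  'o' at position 1: vowel (running total: 1)
  'k' at position 2: consonant
  'n' at position 3: consonant
  'n' at position 4: consonant
  'k' at position 5: consonant
  'g' at position 6: consonant
  'k' at position 7: consonant
  'j' at position 8: consonant
  'n' at position 9: consonant
Total vowels: 1

1


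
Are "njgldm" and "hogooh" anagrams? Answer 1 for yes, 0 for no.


Strings: "njgldm", "hogooh"
Sorted first:  dgjlmn
Sorted second: ghhooo
Differ at position 0: 'd' vs 'g' => not anagrams

0


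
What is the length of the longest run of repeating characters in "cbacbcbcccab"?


Input: "cbacbcbcccab"
Scanning for longest run:
  Position 1 ('b'): new char, reset run to 1
  Position 2 ('a'): new char, reset run to 1
  Position 3 ('c'): new char, reset run to 1
  Position 4 ('b'): new char, reset run to 1
  Position 5 ('c'): new char, reset run to 1
  Position 6 ('b'): new char, reset run to 1
  Position 7 ('c'): new char, reset run to 1
  Position 8 ('c'): continues run of 'c', length=2
  Position 9 ('c'): continues run of 'c', length=3
  Position 10 ('a'): new char, reset run to 1
  Position 11 ('b'): new char, reset run to 1
Longest run: 'c' with length 3

3


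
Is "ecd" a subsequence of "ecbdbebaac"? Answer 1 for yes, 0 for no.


Check if "ecd" is a subsequence of "ecbdbebaac"
Greedy scan:
  Position 0 ('e'): matches sub[0] = 'e'
  Position 1 ('c'): matches sub[1] = 'c'
  Position 2 ('b'): no match needed
  Position 3 ('d'): matches sub[2] = 'd'
  Position 4 ('b'): no match needed
  Position 5 ('e'): no match needed
  Position 6 ('b'): no match needed
  Position 7 ('a'): no match needed
  Position 8 ('a'): no match needed
  Position 9 ('c'): no match needed
All 3 characters matched => is a subsequence

1


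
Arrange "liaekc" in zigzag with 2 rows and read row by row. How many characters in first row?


Zigzag "liaekc" into 2 rows:
Placing characters:
  'l' => row 0
  'i' => row 1
  'a' => row 0
  'e' => row 1
  'k' => row 0
  'c' => row 1
Rows:
  Row 0: "lak"
  Row 1: "iec"
First row length: 3

3


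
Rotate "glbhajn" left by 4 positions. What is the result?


Input: "glbhajn", rotate left by 4
First 4 characters: "glbh"
Remaining characters: "ajn"
Concatenate remaining + first: "ajn" + "glbh" = "ajnglbh"

ajnglbh


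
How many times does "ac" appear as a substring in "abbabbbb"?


Searching for "ac" in "abbabbbb"
Scanning each position:
  Position 0: "ab" => no
  Position 1: "bb" => no
  Position 2: "ba" => no
  Position 3: "ab" => no
  Position 4: "bb" => no
  Position 5: "bb" => no
  Position 6: "bb" => no
Total occurrences: 0

0


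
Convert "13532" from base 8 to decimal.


Input: "13532" in base 8
Positional expansion:
  Digit '1' (value 1) x 8^4 = 4096
  Digit '3' (value 3) x 8^3 = 1536
  Digit '5' (value 5) x 8^2 = 320
  Digit '3' (value 3) x 8^1 = 24
  Digit '2' (value 2) x 8^0 = 2
Sum = 5978

5978


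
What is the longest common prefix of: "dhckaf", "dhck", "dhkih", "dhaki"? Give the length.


Words: dhckaf, dhck, dhkih, dhaki
  Position 0: all 'd' => match
  Position 1: all 'h' => match
  Position 2: ('c', 'c', 'k', 'a') => mismatch, stop
LCP = "dh" (length 2)

2


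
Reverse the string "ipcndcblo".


Input: ipcndcblo
Reading characters right to left:
  Position 8: 'o'
  Position 7: 'l'
  Position 6: 'b'
  Position 5: 'c'
  Position 4: 'd'
  Position 3: 'n'
  Position 2: 'c'
  Position 1: 'p'
  Position 0: 'i'
Reversed: olbcdncpi

olbcdncpi


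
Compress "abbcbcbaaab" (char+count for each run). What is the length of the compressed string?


Input: abbcbcbaaab
Runs:
  'a' x 1 => "a1"
  'b' x 2 => "b2"
  'c' x 1 => "c1"
  'b' x 1 => "b1"
  'c' x 1 => "c1"
  'b' x 1 => "b1"
  'a' x 3 => "a3"
  'b' x 1 => "b1"
Compressed: "a1b2c1b1c1b1a3b1"
Compressed length: 16

16


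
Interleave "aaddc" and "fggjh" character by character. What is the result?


Interleaving "aaddc" and "fggjh":
  Position 0: 'a' from first, 'f' from second => "af"
  Position 1: 'a' from first, 'g' from second => "ag"
  Position 2: 'd' from first, 'g' from second => "dg"
  Position 3: 'd' from first, 'j' from second => "dj"
  Position 4: 'c' from first, 'h' from second => "ch"
Result: afagdgdjch

afagdgdjch


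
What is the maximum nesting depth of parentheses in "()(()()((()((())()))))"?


Input: "()(()()((()((())()))))"
Tracking depth:
  Position 0 '(': depth becomes 1
  Position 1 ')': depth becomes 0
  Position 2 '(': depth becomes 1
  Position 3 '(': depth becomes 2
  Position 4 ')': depth becomes 1
  Position 5 '(': depth becomes 2
  Position 6 ')': depth becomes 1
  Position 7 '(': depth becomes 2
  Position 8 '(': depth becomes 3
  Position 9 '(': depth becomes 4
  Position 10 ')': depth becomes 3
  Position 11 '(': depth becomes 4
  Position 12 '(': depth becomes 5
  Position 13 '(': depth becomes 6
  Position 14 ')': depth becomes 5
  Position 15 ')': depth becomes 4
  Position 16 '(': depth becomes 5
  Position 17 ')': depth becomes 4
  Position 18 ')': depth becomes 3
  Position 19 ')': depth becomes 2
  Position 20 ')': depth becomes 1
  Position 21 ')': depth becomes 0
Maximum depth reached: 6

6


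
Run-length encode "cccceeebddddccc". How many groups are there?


Input: cccceeebddddccc
Scanning for consecutive runs:
  Group 1: 'c' x 4 (positions 0-3)
  Group 2: 'e' x 3 (positions 4-6)
  Group 3: 'b' x 1 (positions 7-7)
  Group 4: 'd' x 4 (positions 8-11)
  Group 5: 'c' x 3 (positions 12-14)
Total groups: 5

5


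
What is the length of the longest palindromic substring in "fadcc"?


Input: "fadcc"
Checking substrings for palindromes:
  [3:5] "cc" (len 2) => palindrome
Longest palindromic substring: "cc" with length 2

2


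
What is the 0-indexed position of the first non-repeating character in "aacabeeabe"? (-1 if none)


Input: aacabeeabe
Character frequencies:
  'a': 4
  'b': 2
  'c': 1
  'e': 3
Scanning left to right for freq == 1:
  Position 0 ('a'): freq=4, skip
  Position 1 ('a'): freq=4, skip
  Position 2 ('c'): unique! => answer = 2

2


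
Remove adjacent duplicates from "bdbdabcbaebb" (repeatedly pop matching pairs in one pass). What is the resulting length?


Input: bdbdabcbaebb
Stack-based adjacent duplicate removal:
  Read 'b': push. Stack: b
  Read 'd': push. Stack: bd
  Read 'b': push. Stack: bdb
  Read 'd': push. Stack: bdbd
  Read 'a': push. Stack: bdbda
  Read 'b': push. Stack: bdbdab
  Read 'c': push. Stack: bdbdabc
  Read 'b': push. Stack: bdbdabcb
  Read 'a': push. Stack: bdbdabcba
  Read 'e': push. Stack: bdbdabcbae
  Read 'b': push. Stack: bdbdabcbaeb
  Read 'b': matches stack top 'b' => pop. Stack: bdbdabcbae
Final stack: "bdbdabcbae" (length 10)

10


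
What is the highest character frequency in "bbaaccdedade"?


Input: bbaaccdedade
Character counts:
  'a': 3
  'b': 2
  'c': 2
  'd': 3
  'e': 2
Maximum frequency: 3

3


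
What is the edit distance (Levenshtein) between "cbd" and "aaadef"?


Computing edit distance: "cbd" -> "aaadef"
DP table:
           a    a    a    d    e    f
      0    1    2    3    4    5    6
  c   1    1    2    3    4    5    6
  b   2    2    2    3    4    5    6
  d   3    3    3    3    3    4    5
Edit distance = dp[3][6] = 5

5


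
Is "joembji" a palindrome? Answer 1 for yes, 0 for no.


Input: joembji
Reversed: ijbmeoj
  Compare pos 0 ('j') with pos 6 ('i'): MISMATCH
  Compare pos 1 ('o') with pos 5 ('j'): MISMATCH
  Compare pos 2 ('e') with pos 4 ('b'): MISMATCH
Result: not a palindrome

0


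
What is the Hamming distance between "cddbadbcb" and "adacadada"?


Comparing "cddbadbcb" and "adacadada" position by position:
  Position 0: 'c' vs 'a' => differ
  Position 1: 'd' vs 'd' => same
  Position 2: 'd' vs 'a' => differ
  Position 3: 'b' vs 'c' => differ
  Position 4: 'a' vs 'a' => same
  Position 5: 'd' vs 'd' => same
  Position 6: 'b' vs 'a' => differ
  Position 7: 'c' vs 'd' => differ
  Position 8: 'b' vs 'a' => differ
Total differences (Hamming distance): 6

6


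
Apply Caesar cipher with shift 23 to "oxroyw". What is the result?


Caesar cipher: shift "oxroyw" by 23
  'o' (pos 14) + 23 = pos 11 = 'l'
  'x' (pos 23) + 23 = pos 20 = 'u'
  'r' (pos 17) + 23 = pos 14 = 'o'
  'o' (pos 14) + 23 = pos 11 = 'l'
  'y' (pos 24) + 23 = pos 21 = 'v'
  'w' (pos 22) + 23 = pos 19 = 't'
Result: luolvt

luolvt


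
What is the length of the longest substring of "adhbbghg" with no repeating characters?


Input: "adhbbghg"
Sliding window (track last position of each char):
  Position 0 ('a'): window [0,0] length 1 -- new best
  Position 1 ('d'): window [0,1] length 2 -- new best
  Position 2 ('h'): window [0,2] length 3 -- new best
  Position 3 ('b'): window [0,3] length 4 -- new best
  Position 4 ('b'): repeat (last at 3), move window start to 4
  Position 4 ('b'): window [4,4] length 1
  Position 5 ('g'): window [4,5] length 2
  Position 6 ('h'): window [4,6] length 3
  Position 7 ('g'): repeat (last at 5), move window start to 6
  Position 7 ('g'): window [6,7] length 2
Longest substring with no repeats: "adhb" with length 4

4


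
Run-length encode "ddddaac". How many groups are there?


Input: ddddaac
Scanning for consecutive runs:
  Group 1: 'd' x 4 (positions 0-3)
  Group 2: 'a' x 2 (positions 4-5)
  Group 3: 'c' x 1 (positions 6-6)
Total groups: 3

3


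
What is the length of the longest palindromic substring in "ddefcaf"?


Input: "ddefcaf"
Checking substrings for palindromes:
  [0:2] "dd" (len 2) => palindrome
Longest palindromic substring: "dd" with length 2

2


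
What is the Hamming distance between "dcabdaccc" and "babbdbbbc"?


Comparing "dcabdaccc" and "babbdbbbc" position by position:
  Position 0: 'd' vs 'b' => differ
  Position 1: 'c' vs 'a' => differ
  Position 2: 'a' vs 'b' => differ
  Position 3: 'b' vs 'b' => same
  Position 4: 'd' vs 'd' => same
  Position 5: 'a' vs 'b' => differ
  Position 6: 'c' vs 'b' => differ
  Position 7: 'c' vs 'b' => differ
  Position 8: 'c' vs 'c' => same
Total differences (Hamming distance): 6

6


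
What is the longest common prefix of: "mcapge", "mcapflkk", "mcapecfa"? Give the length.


Words: mcapge, mcapflkk, mcapecfa
  Position 0: all 'm' => match
  Position 1: all 'c' => match
  Position 2: all 'a' => match
  Position 3: all 'p' => match
  Position 4: ('g', 'f', 'e') => mismatch, stop
LCP = "mcap" (length 4)

4


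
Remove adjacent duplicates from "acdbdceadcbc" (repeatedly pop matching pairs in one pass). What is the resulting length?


Input: acdbdceadcbc
Stack-based adjacent duplicate removal:
  Read 'a': push. Stack: a
  Read 'c': push. Stack: ac
  Read 'd': push. Stack: acd
  Read 'b': push. Stack: acdb
  Read 'd': push. Stack: acdbd
  Read 'c': push. Stack: acdbdc
  Read 'e': push. Stack: acdbdce
  Read 'a': push. Stack: acdbdcea
  Read 'd': push. Stack: acdbdcead
  Read 'c': push. Stack: acdbdceadc
  Read 'b': push. Stack: acdbdceadcb
  Read 'c': push. Stack: acdbdceadcbc
Final stack: "acdbdceadcbc" (length 12)

12


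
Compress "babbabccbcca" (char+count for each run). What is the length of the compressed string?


Input: babbabccbcca
Runs:
  'b' x 1 => "b1"
  'a' x 1 => "a1"
  'b' x 2 => "b2"
  'a' x 1 => "a1"
  'b' x 1 => "b1"
  'c' x 2 => "c2"
  'b' x 1 => "b1"
  'c' x 2 => "c2"
  'a' x 1 => "a1"
Compressed: "b1a1b2a1b1c2b1c2a1"
Compressed length: 18

18


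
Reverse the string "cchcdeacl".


Input: cchcdeacl
Reading characters right to left:
  Position 8: 'l'
  Position 7: 'c'
  Position 6: 'a'
  Position 5: 'e'
  Position 4: 'd'
  Position 3: 'c'
  Position 2: 'h'
  Position 1: 'c'
  Position 0: 'c'
Reversed: lcaedchcc

lcaedchcc


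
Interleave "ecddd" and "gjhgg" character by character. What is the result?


Interleaving "ecddd" and "gjhgg":
  Position 0: 'e' from first, 'g' from second => "eg"
  Position 1: 'c' from first, 'j' from second => "cj"
  Position 2: 'd' from first, 'h' from second => "dh"
  Position 3: 'd' from first, 'g' from second => "dg"
  Position 4: 'd' from first, 'g' from second => "dg"
Result: egcjdhdgdg

egcjdhdgdg


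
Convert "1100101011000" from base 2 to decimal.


Input: "1100101011000" in base 2
Positional expansion:
  Digit '1' (value 1) x 2^12 = 4096
  Digit '1' (value 1) x 2^11 = 2048
  Digit '0' (value 0) x 2^10 = 0
  Digit '0' (value 0) x 2^9 = 0
  Digit '1' (value 1) x 2^8 = 256
  Digit '0' (value 0) x 2^7 = 0
  Digit '1' (value 1) x 2^6 = 64
  Digit '0' (value 0) x 2^5 = 0
  Digit '1' (value 1) x 2^4 = 16
  Digit '1' (value 1) x 2^3 = 8
  Digit '0' (value 0) x 2^2 = 0
  Digit '0' (value 0) x 2^1 = 0
  Digit '0' (value 0) x 2^0 = 0
Sum = 6488

6488


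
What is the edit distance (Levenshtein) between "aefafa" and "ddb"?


Computing edit distance: "aefafa" -> "ddb"
DP table:
           d    d    b
      0    1    2    3
  a   1    1    2    3
  e   2    2    2    3
  f   3    3    3    3
  a   4    4    4    4
  f   5    5    5    5
  a   6    6    6    6
Edit distance = dp[6][3] = 6

6


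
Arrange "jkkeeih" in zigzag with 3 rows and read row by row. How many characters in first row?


Zigzag "jkkeeih" into 3 rows:
Placing characters:
  'j' => row 0
  'k' => row 1
  'k' => row 2
  'e' => row 1
  'e' => row 0
  'i' => row 1
  'h' => row 2
Rows:
  Row 0: "je"
  Row 1: "kei"
  Row 2: "kh"
First row length: 2

2


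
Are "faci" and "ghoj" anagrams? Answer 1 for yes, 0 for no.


Strings: "faci", "ghoj"
Sorted first:  acfi
Sorted second: ghjo
Differ at position 0: 'a' vs 'g' => not anagrams

0


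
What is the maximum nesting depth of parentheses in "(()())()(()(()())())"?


Input: "(()())()(()(()())())"
Tracking depth:
  Position 0 '(': depth becomes 1
  Position 1 '(': depth becomes 2
  Position 2 ')': depth becomes 1
  Position 3 '(': depth becomes 2
  Position 4 ')': depth becomes 1
  Position 5 ')': depth becomes 0
  Position 6 '(': depth becomes 1
  Position 7 ')': depth becomes 0
  Position 8 '(': depth becomes 1
  Position 9 '(': depth becomes 2
  Position 10 ')': depth becomes 1
  Position 11 '(': depth becomes 2
  Position 12 '(': depth becomes 3
  Position 13 ')': depth becomes 2
  Position 14 '(': depth becomes 3
  Position 15 ')': depth becomes 2
  Position 16 ')': depth becomes 1
  Position 17 '(': depth becomes 2
  Position 18 ')': depth becomes 1
  Position 19 ')': depth becomes 0
Maximum depth reached: 3

3


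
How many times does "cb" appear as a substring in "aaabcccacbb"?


Searching for "cb" in "aaabcccacbb"
Scanning each position:
  Position 0: "aa" => no
  Position 1: "aa" => no
  Position 2: "ab" => no
  Position 3: "bc" => no
  Position 4: "cc" => no
  Position 5: "cc" => no
  Position 6: "ca" => no
  Position 7: "ac" => no
  Position 8: "cb" => MATCH
  Position 9: "bb" => no
Total occurrences: 1

1


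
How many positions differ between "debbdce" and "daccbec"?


Comparing "debbdce" and "daccbec" position by position:
  Position 0: 'd' vs 'd' => same
  Position 1: 'e' vs 'a' => DIFFER
  Position 2: 'b' vs 'c' => DIFFER
  Position 3: 'b' vs 'c' => DIFFER
  Position 4: 'd' vs 'b' => DIFFER
  Position 5: 'c' vs 'e' => DIFFER
  Position 6: 'e' vs 'c' => DIFFER
Positions that differ: 6

6


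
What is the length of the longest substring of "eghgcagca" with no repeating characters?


Input: "eghgcagca"
Sliding window (track last position of each char):
  Position 0 ('e'): window [0,0] length 1 -- new best
  Position 1 ('g'): window [0,1] length 2 -- new best
  Position 2 ('h'): window [0,2] length 3 -- new best
  Position 3 ('g'): repeat (last at 1), move window start to 2
  Position 3 ('g'): window [2,3] length 2
  Position 4 ('c'): window [2,4] length 3
  Position 5 ('a'): window [2,5] length 4 -- new best
  Position 6 ('g'): repeat (last at 3), move window start to 4
  Position 6 ('g'): window [4,6] length 3
  Position 7 ('c'): repeat (last at 4), move window start to 5
  Position 7 ('c'): window [5,7] length 3
  Position 8 ('a'): repeat (last at 5), move window start to 6
  Position 8 ('a'): window [6,8] length 3
Longest substring with no repeats: "hgca" with length 4

4


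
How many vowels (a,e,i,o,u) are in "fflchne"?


Input: fflchne
Checking each character:
  'f' at position 0: consonant
  'f' at position 1: consonant
  'l' at position 2: consonant
  'c' at position 3: consonant
  'h' at position 4: consonant
  'n' at position 5: consonant
  'e' at position 6: vowel (running total: 1)
Total vowels: 1

1


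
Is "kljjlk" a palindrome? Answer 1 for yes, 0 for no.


Input: kljjlk
Reversed: kljjlk
  Compare pos 0 ('k') with pos 5 ('k'): match
  Compare pos 1 ('l') with pos 4 ('l'): match
  Compare pos 2 ('j') with pos 3 ('j'): match
Result: palindrome

1


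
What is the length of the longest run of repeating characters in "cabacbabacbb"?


Input: "cabacbabacbb"
Scanning for longest run:
  Position 1 ('a'): new char, reset run to 1
  Position 2 ('b'): new char, reset run to 1
  Position 3 ('a'): new char, reset run to 1
  Position 4 ('c'): new char, reset run to 1
  Position 5 ('b'): new char, reset run to 1
  Position 6 ('a'): new char, reset run to 1
  Position 7 ('b'): new char, reset run to 1
  Position 8 ('a'): new char, reset run to 1
  Position 9 ('c'): new char, reset run to 1
  Position 10 ('b'): new char, reset run to 1
  Position 11 ('b'): continues run of 'b', length=2
Longest run: 'b' with length 2

2


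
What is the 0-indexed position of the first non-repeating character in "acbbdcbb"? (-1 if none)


Input: acbbdcbb
Character frequencies:
  'a': 1
  'b': 4
  'c': 2
  'd': 1
Scanning left to right for freq == 1:
  Position 0 ('a'): unique! => answer = 0

0


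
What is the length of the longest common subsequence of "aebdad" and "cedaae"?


LCS of "aebdad" and "cedaae"
DP table:
           c    e    d    a    a    e
      0    0    0    0    0    0    0
  a   0    0    0    0    1    1    1
  e   0    0    1    1    1    1    2
  b   0    0    1    1    1    1    2
  d   0    0    1    2    2    2    2
  a   0    0    1    2    3    3    3
  d   0    0    1    2    3    3    3
LCS length = dp[6][6] = 3

3


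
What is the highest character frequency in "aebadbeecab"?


Input: aebadbeecab
Character counts:
  'a': 3
  'b': 3
  'c': 1
  'd': 1
  'e': 3
Maximum frequency: 3

3


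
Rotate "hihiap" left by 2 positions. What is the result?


Input: "hihiap", rotate left by 2
First 2 characters: "hi"
Remaining characters: "hiap"
Concatenate remaining + first: "hiap" + "hi" = "hiaphi"

hiaphi


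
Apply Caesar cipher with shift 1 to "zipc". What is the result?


Caesar cipher: shift "zipc" by 1
  'z' (pos 25) + 1 = pos 0 = 'a'
  'i' (pos 8) + 1 = pos 9 = 'j'
  'p' (pos 15) + 1 = pos 16 = 'q'
  'c' (pos 2) + 1 = pos 3 = 'd'
Result: ajqd

ajqd


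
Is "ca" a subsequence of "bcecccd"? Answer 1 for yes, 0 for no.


Check if "ca" is a subsequence of "bcecccd"
Greedy scan:
  Position 0 ('b'): no match needed
  Position 1 ('c'): matches sub[0] = 'c'
  Position 2 ('e'): no match needed
  Position 3 ('c'): no match needed
  Position 4 ('c'): no match needed
  Position 5 ('c'): no match needed
  Position 6 ('d'): no match needed
Only matched 1/2 characters => not a subsequence

0


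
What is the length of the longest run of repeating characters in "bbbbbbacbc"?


Input: "bbbbbbacbc"
Scanning for longest run:
  Position 1 ('b'): continues run of 'b', length=2
  Position 2 ('b'): continues run of 'b', length=3
  Position 3 ('b'): continues run of 'b', length=4
  Position 4 ('b'): continues run of 'b', length=5
  Position 5 ('b'): continues run of 'b', length=6
  Position 6 ('a'): new char, reset run to 1
  Position 7 ('c'): new char, reset run to 1
  Position 8 ('b'): new char, reset run to 1
  Position 9 ('c'): new char, reset run to 1
Longest run: 'b' with length 6

6


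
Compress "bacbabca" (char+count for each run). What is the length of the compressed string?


Input: bacbabca
Runs:
  'b' x 1 => "b1"
  'a' x 1 => "a1"
  'c' x 1 => "c1"
  'b' x 1 => "b1"
  'a' x 1 => "a1"
  'b' x 1 => "b1"
  'c' x 1 => "c1"
  'a' x 1 => "a1"
Compressed: "b1a1c1b1a1b1c1a1"
Compressed length: 16

16


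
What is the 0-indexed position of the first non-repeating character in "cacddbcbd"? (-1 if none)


Input: cacddbcbd
Character frequencies:
  'a': 1
  'b': 2
  'c': 3
  'd': 3
Scanning left to right for freq == 1:
  Position 0 ('c'): freq=3, skip
  Position 1 ('a'): unique! => answer = 1

1


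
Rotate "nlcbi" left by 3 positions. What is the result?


Input: "nlcbi", rotate left by 3
First 3 characters: "nlc"
Remaining characters: "bi"
Concatenate remaining + first: "bi" + "nlc" = "binlc"

binlc


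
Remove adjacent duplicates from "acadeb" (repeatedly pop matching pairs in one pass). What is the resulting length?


Input: acadeb
Stack-based adjacent duplicate removal:
  Read 'a': push. Stack: a
  Read 'c': push. Stack: ac
  Read 'a': push. Stack: aca
  Read 'd': push. Stack: acad
  Read 'e': push. Stack: acade
  Read 'b': push. Stack: acadeb
Final stack: "acadeb" (length 6)

6


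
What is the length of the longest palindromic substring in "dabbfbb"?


Input: "dabbfbb"
Checking substrings for palindromes:
  [2:7] "bbfbb" (len 5) => palindrome
  [3:6] "bfb" (len 3) => palindrome
  [2:4] "bb" (len 2) => palindrome
  [5:7] "bb" (len 2) => palindrome
Longest palindromic substring: "bbfbb" with length 5

5


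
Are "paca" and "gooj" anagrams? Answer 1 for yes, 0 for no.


Strings: "paca", "gooj"
Sorted first:  aacp
Sorted second: gjoo
Differ at position 0: 'a' vs 'g' => not anagrams

0


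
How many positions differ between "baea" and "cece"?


Comparing "baea" and "cece" position by position:
  Position 0: 'b' vs 'c' => DIFFER
  Position 1: 'a' vs 'e' => DIFFER
  Position 2: 'e' vs 'c' => DIFFER
  Position 3: 'a' vs 'e' => DIFFER
Positions that differ: 4

4


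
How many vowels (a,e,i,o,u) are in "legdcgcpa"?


Input: legdcgcpa
Checking each character:
  'l' at position 0: consonant
  'e' at position 1: vowel (running total: 1)
  'g' at position 2: consonant
  'd' at position 3: consonant
  'c' at position 4: consonant
  'g' at position 5: consonant
  'c' at position 6: consonant
  'p' at position 7: consonant
  'a' at position 8: vowel (running total: 2)
Total vowels: 2

2


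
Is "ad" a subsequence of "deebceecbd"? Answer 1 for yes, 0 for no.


Check if "ad" is a subsequence of "deebceecbd"
Greedy scan:
  Position 0 ('d'): no match needed
  Position 1 ('e'): no match needed
  Position 2 ('e'): no match needed
  Position 3 ('b'): no match needed
  Position 4 ('c'): no match needed
  Position 5 ('e'): no match needed
  Position 6 ('e'): no match needed
  Position 7 ('c'): no match needed
  Position 8 ('b'): no match needed
  Position 9 ('d'): no match needed
Only matched 0/2 characters => not a subsequence

0


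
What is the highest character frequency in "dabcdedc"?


Input: dabcdedc
Character counts:
  'a': 1
  'b': 1
  'c': 2
  'd': 3
  'e': 1
Maximum frequency: 3

3


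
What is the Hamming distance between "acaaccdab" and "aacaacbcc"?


Comparing "acaaccdab" and "aacaacbcc" position by position:
  Position 0: 'a' vs 'a' => same
  Position 1: 'c' vs 'a' => differ
  Position 2: 'a' vs 'c' => differ
  Position 3: 'a' vs 'a' => same
  Position 4: 'c' vs 'a' => differ
  Position 5: 'c' vs 'c' => same
  Position 6: 'd' vs 'b' => differ
  Position 7: 'a' vs 'c' => differ
  Position 8: 'b' vs 'c' => differ
Total differences (Hamming distance): 6

6


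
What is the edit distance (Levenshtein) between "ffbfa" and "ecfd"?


Computing edit distance: "ffbfa" -> "ecfd"
DP table:
           e    c    f    d
      0    1    2    3    4
  f   1    1    2    2    3
  f   2    2    2    2    3
  b   3    3    3    3    3
  f   4    4    4    3    4
  a   5    5    5    4    4
Edit distance = dp[5][4] = 4

4


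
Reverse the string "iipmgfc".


Input: iipmgfc
Reading characters right to left:
  Position 6: 'c'
  Position 5: 'f'
  Position 4: 'g'
  Position 3: 'm'
  Position 2: 'p'
  Position 1: 'i'
  Position 0: 'i'
Reversed: cfgmpii

cfgmpii


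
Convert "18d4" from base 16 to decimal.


Input: "18d4" in base 16
Positional expansion:
  Digit '1' (value 1) x 16^3 = 4096
  Digit '8' (value 8) x 16^2 = 2048
  Digit 'd' (value 13) x 16^1 = 208
  Digit '4' (value 4) x 16^0 = 4
Sum = 6356

6356


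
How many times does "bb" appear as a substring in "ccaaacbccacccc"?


Searching for "bb" in "ccaaacbccacccc"
Scanning each position:
  Position 0: "cc" => no
  Position 1: "ca" => no
  Position 2: "aa" => no
  Position 3: "aa" => no
  Position 4: "ac" => no
  Position 5: "cb" => no
  Position 6: "bc" => no
  Position 7: "cc" => no
  Position 8: "ca" => no
  Position 9: "ac" => no
  Position 10: "cc" => no
  Position 11: "cc" => no
  Position 12: "cc" => no
Total occurrences: 0

0


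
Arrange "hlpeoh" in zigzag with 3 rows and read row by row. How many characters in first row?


Zigzag "hlpeoh" into 3 rows:
Placing characters:
  'h' => row 0
  'l' => row 1
  'p' => row 2
  'e' => row 1
  'o' => row 0
  'h' => row 1
Rows:
  Row 0: "ho"
  Row 1: "leh"
  Row 2: "p"
First row length: 2

2


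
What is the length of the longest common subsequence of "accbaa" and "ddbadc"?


LCS of "accbaa" and "ddbadc"
DP table:
           d    d    b    a    d    c
      0    0    0    0    0    0    0
  a   0    0    0    0    1    1    1
  c   0    0    0    0    1    1    2
  c   0    0    0    0    1    1    2
  b   0    0    0    1    1    1    2
  a   0    0    0    1    2    2    2
  a   0    0    0    1    2    2    2
LCS length = dp[6][6] = 2

2


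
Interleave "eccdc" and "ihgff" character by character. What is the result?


Interleaving "eccdc" and "ihgff":
  Position 0: 'e' from first, 'i' from second => "ei"
  Position 1: 'c' from first, 'h' from second => "ch"
  Position 2: 'c' from first, 'g' from second => "cg"
  Position 3: 'd' from first, 'f' from second => "df"
  Position 4: 'c' from first, 'f' from second => "cf"
Result: eichcgdfcf

eichcgdfcf


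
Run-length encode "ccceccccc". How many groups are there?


Input: ccceccccc
Scanning for consecutive runs:
  Group 1: 'c' x 3 (positions 0-2)
  Group 2: 'e' x 1 (positions 3-3)
  Group 3: 'c' x 5 (positions 4-8)
Total groups: 3

3


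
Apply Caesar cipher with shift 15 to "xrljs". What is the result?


Caesar cipher: shift "xrljs" by 15
  'x' (pos 23) + 15 = pos 12 = 'm'
  'r' (pos 17) + 15 = pos 6 = 'g'
  'l' (pos 11) + 15 = pos 0 = 'a'
  'j' (pos 9) + 15 = pos 24 = 'y'
  's' (pos 18) + 15 = pos 7 = 'h'
Result: mgayh

mgayh


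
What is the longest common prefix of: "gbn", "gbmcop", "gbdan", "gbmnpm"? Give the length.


Words: gbn, gbmcop, gbdan, gbmnpm
  Position 0: all 'g' => match
  Position 1: all 'b' => match
  Position 2: ('n', 'm', 'd', 'm') => mismatch, stop
LCP = "gb" (length 2)

2


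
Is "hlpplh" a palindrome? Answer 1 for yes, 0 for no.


Input: hlpplh
Reversed: hlpplh
  Compare pos 0 ('h') with pos 5 ('h'): match
  Compare pos 1 ('l') with pos 4 ('l'): match
  Compare pos 2 ('p') with pos 3 ('p'): match
Result: palindrome

1


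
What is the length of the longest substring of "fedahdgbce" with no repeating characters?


Input: "fedahdgbce"
Sliding window (track last position of each char):
  Position 0 ('f'): window [0,0] length 1 -- new best
  Position 1 ('e'): window [0,1] length 2 -- new best
  Position 2 ('d'): window [0,2] length 3 -- new best
  Position 3 ('a'): window [0,3] length 4 -- new best
  Position 4 ('h'): window [0,4] length 5 -- new best
  Position 5 ('d'): repeat (last at 2), move window start to 3
  Position 5 ('d'): window [3,5] length 3
  Position 6 ('g'): window [3,6] length 4
  Position 7 ('b'): window [3,7] length 5
  Position 8 ('c'): window [3,8] length 6 -- new best
  Position 9 ('e'): window [3,9] length 7 -- new best
Longest substring with no repeats: "ahdgbce" with length 7

7


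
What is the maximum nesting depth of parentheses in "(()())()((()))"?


Input: "(()())()((()))"
Tracking depth:
  Position 0 '(': depth becomes 1
  Position 1 '(': depth becomes 2
  Position 2 ')': depth becomes 1
  Position 3 '(': depth becomes 2
  Position 4 ')': depth becomes 1
  Position 5 ')': depth becomes 0
  Position 6 '(': depth becomes 1
  Position 7 ')': depth becomes 0
  Position 8 '(': depth becomes 1
  Position 9 '(': depth becomes 2
  Position 10 '(': depth becomes 3
  Position 11 ')': depth becomes 2
  Position 12 ')': depth becomes 1
  Position 13 ')': depth becomes 0
Maximum depth reached: 3

3


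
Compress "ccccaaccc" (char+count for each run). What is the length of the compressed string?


Input: ccccaaccc
Runs:
  'c' x 4 => "c4"
  'a' x 2 => "a2"
  'c' x 3 => "c3"
Compressed: "c4a2c3"
Compressed length: 6

6


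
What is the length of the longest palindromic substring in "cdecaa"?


Input: "cdecaa"
Checking substrings for palindromes:
  [4:6] "aa" (len 2) => palindrome
Longest palindromic substring: "aa" with length 2

2


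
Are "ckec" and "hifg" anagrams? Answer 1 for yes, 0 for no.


Strings: "ckec", "hifg"
Sorted first:  ccek
Sorted second: fghi
Differ at position 0: 'c' vs 'f' => not anagrams

0


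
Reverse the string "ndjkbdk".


Input: ndjkbdk
Reading characters right to left:
  Position 6: 'k'
  Position 5: 'd'
  Position 4: 'b'
  Position 3: 'k'
  Position 2: 'j'
  Position 1: 'd'
  Position 0: 'n'
Reversed: kdbkjdn

kdbkjdn


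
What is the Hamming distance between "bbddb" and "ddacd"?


Comparing "bbddb" and "ddacd" position by position:
  Position 0: 'b' vs 'd' => differ
  Position 1: 'b' vs 'd' => differ
  Position 2: 'd' vs 'a' => differ
  Position 3: 'd' vs 'c' => differ
  Position 4: 'b' vs 'd' => differ
Total differences (Hamming distance): 5

5


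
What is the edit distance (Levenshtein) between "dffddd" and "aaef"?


Computing edit distance: "dffddd" -> "aaef"
DP table:
           a    a    e    f
      0    1    2    3    4
  d   1    1    2    3    4
  f   2    2    2    3    3
  f   3    3    3    3    3
  d   4    4    4    4    4
  d   5    5    5    5    5
  d   6    6    6    6    6
Edit distance = dp[6][4] = 6

6


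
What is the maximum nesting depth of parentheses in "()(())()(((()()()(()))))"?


Input: "()(())()(((()()()(()))))"
Tracking depth:
  Position 0 '(': depth becomes 1
  Position 1 ')': depth becomes 0
  Position 2 '(': depth becomes 1
  Position 3 '(': depth becomes 2
  Position 4 ')': depth becomes 1
  Position 5 ')': depth becomes 0
  Position 6 '(': depth becomes 1
  Position 7 ')': depth becomes 0
  Position 8 '(': depth becomes 1
  Position 9 '(': depth becomes 2
  Position 10 '(': depth becomes 3
  Position 11 '(': depth becomes 4
  Position 12 ')': depth becomes 3
  Position 13 '(': depth becomes 4
  Position 14 ')': depth becomes 3
  Position 15 '(': depth becomes 4
  Position 16 ')': depth becomes 3
  Position 17 '(': depth becomes 4
  Position 18 '(': depth becomes 5
  Position 19 ')': depth becomes 4
  Position 20 ')': depth becomes 3
  Position 21 ')': depth becomes 2
  Position 22 ')': depth becomes 1
  Position 23 ')': depth becomes 0
Maximum depth reached: 5

5


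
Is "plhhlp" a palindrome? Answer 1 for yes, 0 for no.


Input: plhhlp
Reversed: plhhlp
  Compare pos 0 ('p') with pos 5 ('p'): match
  Compare pos 1 ('l') with pos 4 ('l'): match
  Compare pos 2 ('h') with pos 3 ('h'): match
Result: palindrome

1


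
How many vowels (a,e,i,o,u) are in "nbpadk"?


Input: nbpadk
Checking each character:
  'n' at position 0: consonant
  'b' at position 1: consonant
  'p' at position 2: consonant
  'a' at position 3: vowel (running total: 1)
  'd' at position 4: consonant
  'k' at position 5: consonant
Total vowels: 1

1
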